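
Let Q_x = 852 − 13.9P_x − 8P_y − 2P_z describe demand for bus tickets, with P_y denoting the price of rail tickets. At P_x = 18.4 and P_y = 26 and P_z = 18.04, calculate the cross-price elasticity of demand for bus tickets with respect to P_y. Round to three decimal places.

-0.591

At P_x = 18.4 and P_y = 26 and P_z = 18.04: Q_x = 352.16.
∂Q_x/∂P_y = -8.
ε = (∂Q_x/∂P_y)(P_y/Q_x) = -8 × (26/352.16) ≈ -0.591.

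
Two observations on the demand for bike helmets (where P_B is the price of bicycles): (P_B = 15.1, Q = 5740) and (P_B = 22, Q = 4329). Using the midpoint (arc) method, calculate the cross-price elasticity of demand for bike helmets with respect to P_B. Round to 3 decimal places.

-0.753

ΔQ_A = 4329 − 5740 = -1411; ΔP_B = 22 − 15.1 = 6.9.
Midpoints: Q̄_A = 5034.5, P̄_B = 18.55.
ε = (ΔQ_A/Q̄_A)/(ΔP_B/P̄_B) = (-1411/5034.5)/(6.9/18.55) ≈ -0.753.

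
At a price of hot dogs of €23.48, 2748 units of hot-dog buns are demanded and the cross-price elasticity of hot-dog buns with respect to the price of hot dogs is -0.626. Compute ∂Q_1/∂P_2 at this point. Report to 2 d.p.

-73.26

ε = (∂Q_1/∂P_2)·(P_2/Q_1) ⇒ ∂Q_1/∂P_2 = ε·Q_1/P_2 = -0.626 × 2748/23.48 ≈ -73.26.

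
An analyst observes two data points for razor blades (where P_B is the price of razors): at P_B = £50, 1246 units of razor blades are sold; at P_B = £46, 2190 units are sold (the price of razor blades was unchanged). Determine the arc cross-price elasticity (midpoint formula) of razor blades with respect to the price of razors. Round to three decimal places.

-6.594

ΔQ_A = 2190 − 1246 = 944; ΔP_B = 46 − 50 = -4.
Midpoints: Q̄_A = 1718.0, P̄_B = 48.00.
ε = (ΔQ_A/Q̄_A)/(ΔP_B/P̄_B) = (944/1718.0)/(-4/48.00) ≈ -6.594.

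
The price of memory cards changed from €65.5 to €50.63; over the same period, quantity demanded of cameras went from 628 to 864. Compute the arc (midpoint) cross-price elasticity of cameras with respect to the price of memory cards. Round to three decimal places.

-1.235

ΔQ_A = 864 − 628 = 236; ΔP_B = 50.63 − 65.5 = -14.87.
Midpoints: Q̄_A = 746.0, P̄_B = 58.06.
ε = (ΔQ_A/Q̄_A)/(ΔP_B/P̄_B) = (236/746.0)/(-14.87/58.06) ≈ -1.235.
ε < 0: cameras and memory cards are complements.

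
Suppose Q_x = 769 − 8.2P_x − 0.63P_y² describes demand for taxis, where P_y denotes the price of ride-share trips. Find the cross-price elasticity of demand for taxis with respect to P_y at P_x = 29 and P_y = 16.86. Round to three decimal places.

At P_x = 29 and P_y = 16.86: Q_x = 352.116.
∂Q_x/∂P_y = -1.26P_y = -1.26(16.86) = -21.2436.
ε = (∂Q_x/∂P_y)(P_y/Q_x) = -21.2436 × (16.86/352.116) ≈ -1.017.

-1.017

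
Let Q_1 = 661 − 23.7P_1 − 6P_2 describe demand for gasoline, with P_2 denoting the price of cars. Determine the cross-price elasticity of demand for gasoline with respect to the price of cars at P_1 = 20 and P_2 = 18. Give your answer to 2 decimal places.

At P_1 = 20 and P_2 = 18: Q_1 = 79.
∂Q_1/∂P_2 = -6.
ε = (∂Q_1/∂P_2)(P_2/Q_1) = -6 × (18/79) ≈ -1.37.
Since ε < 0, gasoline and cars are complements.

-1.37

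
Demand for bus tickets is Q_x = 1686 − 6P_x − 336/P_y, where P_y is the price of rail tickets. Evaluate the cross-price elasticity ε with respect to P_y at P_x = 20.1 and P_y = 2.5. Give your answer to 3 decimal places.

0.094

At P_x = 20.1 and P_y = 2.5: Q_x = 1431.
∂Q_x/∂P_y = 336/P_y² = 53.7600.
ε = (∂Q_x/∂P_y)(P_y/Q_x) = 53.7600 × (2.5/1431) ≈ 0.094.
ε > 0: substitutes.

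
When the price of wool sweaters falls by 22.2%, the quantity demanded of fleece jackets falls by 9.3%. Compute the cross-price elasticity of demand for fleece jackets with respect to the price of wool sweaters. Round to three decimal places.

ε = (%ΔQ of fleece jackets) / (%ΔP of wool sweaters) = (-9.3%) / (-22.2%) ≈ 0.419.
Positive cross-price elasticity: substitutes.

0.419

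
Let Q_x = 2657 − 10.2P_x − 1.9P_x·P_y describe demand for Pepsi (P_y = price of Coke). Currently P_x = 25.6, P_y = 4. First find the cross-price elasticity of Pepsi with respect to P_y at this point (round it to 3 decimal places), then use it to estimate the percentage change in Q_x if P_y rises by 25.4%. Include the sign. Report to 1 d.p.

At P_x = 25.6, P_y = 4: Q_x = 2201.32.
∂Q_x/∂P_y = -1.9P_x = -48.6400.
ε = (∂Q_x/∂P_y)(P_y/Q_x) = -48.6400 × 4/2201.32 ≈ -0.088.
%ΔQ_x ≈ ε × %ΔP_y = -0.088 × (25.4%) = -2.2%.

-2.2%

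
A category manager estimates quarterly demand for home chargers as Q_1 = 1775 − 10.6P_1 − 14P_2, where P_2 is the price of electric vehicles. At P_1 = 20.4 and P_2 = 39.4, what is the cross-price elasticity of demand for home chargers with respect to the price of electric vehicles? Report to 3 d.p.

-0.548

At P_1 = 20.4 and P_2 = 39.4: Q_1 = 1007.16.
∂Q_1/∂P_2 = -14.
ε = (∂Q_1/∂P_2)(P_2/Q_1) = -14 × (39.4/1007.16) ≈ -0.548.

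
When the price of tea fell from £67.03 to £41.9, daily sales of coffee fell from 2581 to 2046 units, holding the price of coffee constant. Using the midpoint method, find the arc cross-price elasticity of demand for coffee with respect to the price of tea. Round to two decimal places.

0.50

ΔQ_A = 2046 − 2581 = -535; ΔP_B = 41.9 − 67.03 = -25.13.
Midpoints: Q̄_A = 2313.5, P̄_B = 54.47.
ε = (ΔQ_A/Q̄_A)/(ΔP_B/P̄_B) = (-535/2313.5)/(-25.13/54.47) ≈ 0.50.
ε > 0: coffee and tea are substitutes.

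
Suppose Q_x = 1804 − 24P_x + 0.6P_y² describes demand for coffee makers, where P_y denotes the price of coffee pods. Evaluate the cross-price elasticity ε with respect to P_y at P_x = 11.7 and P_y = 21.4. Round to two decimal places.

0.31

At P_x = 11.7 and P_y = 21.4: Q_x = 1797.976.
∂Q_x/∂P_y = 1.2P_y = 1.2(21.4) = 25.6800.
ε = (∂Q_x/∂P_y)(P_y/Q_x) = 25.6800 × (21.4/1797.976) ≈ 0.31.
ε > 0: substitutes.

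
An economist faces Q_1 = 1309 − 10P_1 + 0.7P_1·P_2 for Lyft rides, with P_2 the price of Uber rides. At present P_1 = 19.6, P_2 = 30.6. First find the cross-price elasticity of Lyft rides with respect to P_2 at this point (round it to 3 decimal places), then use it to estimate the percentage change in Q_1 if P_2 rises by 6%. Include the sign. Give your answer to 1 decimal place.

At P_1 = 19.6, P_2 = 30.6: Q_1 = 1532.832.
∂Q_1/∂P_2 = 0.7P_1 = 13.7200.
ε = (∂Q_1/∂P_2)(P_2/Q_1) = 13.7200 × 30.6/1532.832 ≈ 0.274.
%ΔQ_1 ≈ ε × %ΔP_2 = 0.274 × (6%) = 1.6%.

1.6%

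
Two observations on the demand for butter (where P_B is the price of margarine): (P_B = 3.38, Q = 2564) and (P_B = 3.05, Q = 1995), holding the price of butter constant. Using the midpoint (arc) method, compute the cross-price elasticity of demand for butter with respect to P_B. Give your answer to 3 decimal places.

2.432

ΔQ_A = 1995 − 2564 = -569; ΔP_B = 3.05 − 3.38 = -0.33.
Midpoints: Q̄_A = 2279.5, P̄_B = 3.21.
ε = (ΔQ_A/Q̄_A)/(ΔP_B/P̄_B) = (-569/2279.5)/(-0.33/3.21) ≈ 2.432.
ε > 0: butter and margarine are substitutes.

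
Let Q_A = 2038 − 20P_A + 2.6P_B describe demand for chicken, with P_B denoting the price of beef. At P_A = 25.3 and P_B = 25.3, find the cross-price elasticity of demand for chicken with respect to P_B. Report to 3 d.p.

At P_A = 25.3 and P_B = 25.3: Q_A = 1597.78.
∂Q_A/∂P_B = 2.6.
ε = (∂Q_A/∂P_B)(P_B/Q_A) = 2.6 × (25.3/1597.78) ≈ 0.041.

0.041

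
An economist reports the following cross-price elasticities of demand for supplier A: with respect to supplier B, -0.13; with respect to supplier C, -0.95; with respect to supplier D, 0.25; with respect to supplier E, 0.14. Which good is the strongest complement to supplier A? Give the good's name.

supplier C

Complements have ε < 0. The most negative value is -0.95 (supplier C).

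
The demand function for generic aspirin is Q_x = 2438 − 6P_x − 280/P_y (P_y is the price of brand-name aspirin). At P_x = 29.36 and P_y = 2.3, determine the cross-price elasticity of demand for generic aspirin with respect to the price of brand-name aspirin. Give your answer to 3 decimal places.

0.057

At P_x = 29.36 and P_y = 2.3: Q_x = 2140.101.
∂Q_x/∂P_y = 280/P_y² = 52.9301.
ε = (∂Q_x/∂P_y)(P_y/Q_x) = 52.9301 × (2.3/2140.101) ≈ 0.057.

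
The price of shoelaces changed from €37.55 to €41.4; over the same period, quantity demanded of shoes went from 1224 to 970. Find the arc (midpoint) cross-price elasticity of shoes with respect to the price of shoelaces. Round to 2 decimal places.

-2.37

ΔQ_A = 970 − 1224 = -254; ΔP_B = 41.4 − 37.55 = 3.85.
Midpoints: Q̄_A = 1097.0, P̄_B = 39.47.
ε = (ΔQ_A/Q̄_A)/(ΔP_B/P̄_B) = (-254/1097.0)/(3.85/39.47) ≈ -2.37.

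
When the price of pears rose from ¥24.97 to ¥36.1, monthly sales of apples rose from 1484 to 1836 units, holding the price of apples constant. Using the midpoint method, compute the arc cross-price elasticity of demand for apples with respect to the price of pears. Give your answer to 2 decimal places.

0.58

ΔQ_A = 1836 − 1484 = 352; ΔP_B = 36.1 − 24.97 = 11.13.
Midpoints: Q̄_A = 1660.0, P̄_B = 30.54.
ε = (ΔQ_A/Q̄_A)/(ΔP_B/P̄_B) = (352/1660.0)/(11.13/30.54) ≈ 0.58.
ε > 0: apples and pears are substitutes.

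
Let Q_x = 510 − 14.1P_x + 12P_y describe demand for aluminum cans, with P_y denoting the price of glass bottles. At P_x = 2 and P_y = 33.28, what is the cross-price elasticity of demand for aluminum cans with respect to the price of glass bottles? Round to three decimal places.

At P_x = 2 and P_y = 33.28: Q_x = 881.16.
∂Q_x/∂P_y = 12.
ε = (∂Q_x/∂P_y)(P_y/Q_x) = 12 × (33.28/881.16) ≈ 0.453.
Since ε > 0, aluminum cans and glass bottles are substitutes.

0.453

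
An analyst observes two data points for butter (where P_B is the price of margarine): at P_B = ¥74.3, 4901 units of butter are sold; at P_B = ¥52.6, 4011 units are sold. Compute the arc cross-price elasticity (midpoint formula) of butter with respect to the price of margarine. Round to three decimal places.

ΔQ_A = 4011 − 4901 = -890; ΔP_B = 52.6 − 74.3 = -21.7.
Midpoints: Q̄_A = 4456.0, P̄_B = 63.45.
ε = (ΔQ_A/Q̄_A)/(ΔP_B/P̄_B) = (-890/4456.0)/(-21.7/63.45) ≈ 0.584.

0.584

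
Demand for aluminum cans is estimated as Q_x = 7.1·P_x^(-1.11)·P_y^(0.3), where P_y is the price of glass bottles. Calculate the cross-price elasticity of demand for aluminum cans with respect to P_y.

0.30

In a log-linear (constant-elasticity) demand function, the coefficient on the exponent of P_y is the cross-price elasticity.
ε = 0.30. Positive, so aluminum cans and glass bottles are substitutes.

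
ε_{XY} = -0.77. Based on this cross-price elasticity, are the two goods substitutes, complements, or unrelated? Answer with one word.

ε = -0.77 < 0, so a higher price of good Y lowers demand for good X: complements.

complements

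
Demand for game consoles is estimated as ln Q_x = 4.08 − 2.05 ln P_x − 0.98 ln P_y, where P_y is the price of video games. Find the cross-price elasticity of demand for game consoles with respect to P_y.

In a log-linear (constant-elasticity) demand function, the coefficient on ln P_y is the cross-price elasticity.
ε = -0.98. Negative, so game consoles and video games are complements.

-0.98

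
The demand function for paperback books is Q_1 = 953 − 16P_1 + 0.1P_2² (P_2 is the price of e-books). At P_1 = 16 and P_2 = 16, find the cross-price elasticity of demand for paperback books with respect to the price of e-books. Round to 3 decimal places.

0.071

At P_1 = 16 and P_2 = 16: Q_1 = 722.6.
∂Q_1/∂P_2 = 0.2P_2 = 0.2(16) = 3.2000.
ε = (∂Q_1/∂P_2)(P_2/Q_1) = 3.2000 × (16/722.6) ≈ 0.071.
ε > 0: substitutes.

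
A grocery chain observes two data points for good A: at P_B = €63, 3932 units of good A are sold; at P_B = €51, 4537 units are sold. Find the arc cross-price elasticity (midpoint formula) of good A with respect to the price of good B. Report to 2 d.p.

ΔQ_A = 4537 − 3932 = 605; ΔP_B = 51 − 63 = -12.
Midpoints: Q̄_A = 4234.5, P̄_B = 57.00.
ε = (ΔQ_A/Q̄_A)/(ΔP_B/P̄_B) = (605/4234.5)/(-12/57.00) ≈ -0.68.

-0.68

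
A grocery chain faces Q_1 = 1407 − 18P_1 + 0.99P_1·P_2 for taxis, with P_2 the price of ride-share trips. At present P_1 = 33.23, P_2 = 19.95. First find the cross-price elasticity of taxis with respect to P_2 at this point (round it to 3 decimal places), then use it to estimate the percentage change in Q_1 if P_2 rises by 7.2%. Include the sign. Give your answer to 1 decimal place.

At P_1 = 33.23, P_2 = 19.95: Q_1 = 1465.169.
∂Q_1/∂P_2 = 0.99P_1 = 32.8977.
ε = (∂Q_1/∂P_2)(P_2/Q_1) = 32.8977 × 19.95/1465.169 ≈ 0.448.
%ΔQ_1 ≈ ε × %ΔP_2 = 0.448 × (7.2%) = 3.2%.

3.2%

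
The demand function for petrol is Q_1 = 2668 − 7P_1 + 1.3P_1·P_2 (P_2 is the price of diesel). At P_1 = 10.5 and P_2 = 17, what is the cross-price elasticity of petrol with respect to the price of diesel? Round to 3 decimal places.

At P_1 = 10.5 and P_2 = 17: Q_1 = 2826.55.
∂Q_1/∂P_2 = 1.3P_1 = 1.3(10.5) = 13.6500.
ε = (∂Q_1/∂P_2)(P_2/Q_1) = 13.6500 × (17/2826.55) ≈ 0.082.
ε > 0: substitutes.

0.082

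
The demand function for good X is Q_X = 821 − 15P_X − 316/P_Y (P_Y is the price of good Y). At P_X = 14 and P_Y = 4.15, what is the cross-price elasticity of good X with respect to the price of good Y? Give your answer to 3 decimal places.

At P_X = 14 and P_Y = 4.15: Q_X = 534.855.
∂Q_X/∂P_Y = 316/P_Y² = 18.3481.
ε = (∂Q_X/∂P_Y)(P_Y/Q_X) = 18.3481 × (4.15/534.855) ≈ 0.142.

0.142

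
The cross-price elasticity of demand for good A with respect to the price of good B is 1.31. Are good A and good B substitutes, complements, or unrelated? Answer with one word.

substitutes

ε = 1.31 > 0, so a higher price of good B raises demand for good A: substitutes.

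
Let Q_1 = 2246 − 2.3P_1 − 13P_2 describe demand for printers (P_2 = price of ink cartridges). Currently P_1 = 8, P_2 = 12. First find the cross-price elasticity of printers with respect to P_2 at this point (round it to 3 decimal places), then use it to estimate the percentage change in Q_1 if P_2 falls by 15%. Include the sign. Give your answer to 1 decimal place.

1.1%

At P_1 = 8, P_2 = 12: Q_1 = 2071.6.
∂Q_1/∂P_2 = -13.
ε = (∂Q_1/∂P_2)(P_2/Q_1) = -13.0000 × 12/2071.6 ≈ -0.075.
%ΔQ_1 ≈ ε × %ΔP_2 = -0.075 × (-15%) = 1.1%.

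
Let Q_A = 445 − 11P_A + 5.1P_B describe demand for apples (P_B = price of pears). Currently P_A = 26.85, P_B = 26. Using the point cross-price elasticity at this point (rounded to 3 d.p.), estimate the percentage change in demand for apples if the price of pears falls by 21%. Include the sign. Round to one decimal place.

At P_A = 26.85, P_B = 26: Q_A = 282.25.
∂Q_A/∂P_B = 5.1.
ε = (∂Q_A/∂P_B)(P_B/Q_A) = 5.1000 × 26/282.25 ≈ 0.470.
%ΔQ_A ≈ ε × %ΔP_B = 0.470 × (-21%) = -9.9%.

-9.9%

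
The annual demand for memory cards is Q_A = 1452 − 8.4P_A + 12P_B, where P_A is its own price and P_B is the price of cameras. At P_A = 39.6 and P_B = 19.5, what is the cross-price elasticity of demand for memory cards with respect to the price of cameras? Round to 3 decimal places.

0.173

At P_A = 39.6 and P_B = 19.5: Q_A = 1353.36.
∂Q_A/∂P_B = 12.
ε = (∂Q_A/∂P_B)(P_B/Q_A) = 12 × (19.5/1353.36) ≈ 0.173.
Since ε > 0, memory cards and cameras are substitutes.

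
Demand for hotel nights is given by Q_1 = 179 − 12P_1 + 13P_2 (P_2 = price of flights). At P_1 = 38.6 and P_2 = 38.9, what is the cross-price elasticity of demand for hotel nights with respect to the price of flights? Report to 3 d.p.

At P_1 = 38.6 and P_2 = 38.9: Q_1 = 221.5.
∂Q_1/∂P_2 = 13.
ε = (∂Q_1/∂P_2)(P_2/Q_1) = 13 × (38.9/221.5) ≈ 2.283.

2.283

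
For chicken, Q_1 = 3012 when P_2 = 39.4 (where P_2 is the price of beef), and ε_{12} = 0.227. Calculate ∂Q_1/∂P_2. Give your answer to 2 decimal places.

17.35

ε = (∂Q_1/∂P_2)·(P_2/Q_1) ⇒ ∂Q_1/∂P_2 = ε·Q_1/P_2 = 0.227 × 3012/39.4 ≈ 17.35.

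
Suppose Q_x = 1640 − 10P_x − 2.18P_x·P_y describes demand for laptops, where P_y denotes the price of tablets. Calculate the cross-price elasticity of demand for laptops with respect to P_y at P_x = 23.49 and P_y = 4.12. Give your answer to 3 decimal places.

-0.177

At P_x = 23.49 and P_y = 4.12: Q_x = 1194.122.
∂Q_x/∂P_y = -2.18P_x = -2.18(23.49) = -51.2082.
ε = (∂Q_x/∂P_y)(P_y/Q_x) = -51.2082 × (4.12/1194.122) ≈ -0.177.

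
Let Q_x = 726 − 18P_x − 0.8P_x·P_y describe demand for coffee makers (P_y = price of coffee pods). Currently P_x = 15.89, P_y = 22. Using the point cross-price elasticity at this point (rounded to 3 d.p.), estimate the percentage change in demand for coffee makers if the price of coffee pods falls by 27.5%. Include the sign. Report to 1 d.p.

At P_x = 15.89, P_y = 22: Q_x = 160.316.
∂Q_x/∂P_y = -0.8P_x = -12.7120.
ε = (∂Q_x/∂P_y)(P_y/Q_x) = -12.7120 × 22/160.316 ≈ -1.744.
%ΔQ_x ≈ ε × %ΔP_y = -1.744 × (-27.5%) = 48.0%.

48.0%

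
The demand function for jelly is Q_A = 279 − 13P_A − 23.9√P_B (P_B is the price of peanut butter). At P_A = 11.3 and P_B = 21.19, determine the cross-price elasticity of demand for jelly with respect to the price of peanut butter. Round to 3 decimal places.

At P_A = 11.3 and P_B = 21.19: Q_A = 22.082.
∂Q_A/∂P_B = -23.9/(2√P_B) = -23.9/(2√21.19) = -2.5960.
ε = (∂Q_A/∂P_B)(P_B/Q_A) = -2.5960 × (21.19/22.082) ≈ -2.491.
ε < 0: complements.

-2.491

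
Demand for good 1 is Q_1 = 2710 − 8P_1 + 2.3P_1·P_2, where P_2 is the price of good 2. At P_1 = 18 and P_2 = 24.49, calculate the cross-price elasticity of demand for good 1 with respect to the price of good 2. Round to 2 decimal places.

At P_1 = 18 and P_2 = 24.49: Q_1 = 3579.886.
∂Q_1/∂P_2 = 2.3P_1 = 2.3(18) = 41.4000.
ε = (∂Q_1/∂P_2)(P_2/Q_1) = 41.4000 × (24.49/3579.886) ≈ 0.28.
ε > 0: substitutes.

0.28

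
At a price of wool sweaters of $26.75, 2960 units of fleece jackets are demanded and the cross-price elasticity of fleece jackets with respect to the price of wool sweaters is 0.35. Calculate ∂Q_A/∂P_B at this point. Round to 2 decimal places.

ε = (∂Q_A/∂P_B)·(P_B/Q_A) ⇒ ∂Q_A/∂P_B = ε·Q_A/P_B = 0.35 × 2960/26.75 ≈ 38.73.

38.73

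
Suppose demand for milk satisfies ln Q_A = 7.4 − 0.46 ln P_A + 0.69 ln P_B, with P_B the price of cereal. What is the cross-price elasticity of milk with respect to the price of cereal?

In a log-linear (constant-elasticity) demand function, the coefficient on ln P_B is the cross-price elasticity.
ε = 0.69. Positive, so milk and cereal are substitutes.

0.69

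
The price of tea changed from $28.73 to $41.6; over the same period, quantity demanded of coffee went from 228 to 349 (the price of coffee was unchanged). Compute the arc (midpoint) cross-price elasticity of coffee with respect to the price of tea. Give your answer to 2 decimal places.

1.15

ΔQ_A = 349 − 228 = 121; ΔP_B = 41.6 − 28.73 = 12.87.
Midpoints: Q̄_A = 288.5, P̄_B = 35.16.
ε = (ΔQ_A/Q̄_A)/(ΔP_B/P̄_B) = (121/288.5)/(12.87/35.16) ≈ 1.15.
ε > 0: coffee and tea are substitutes.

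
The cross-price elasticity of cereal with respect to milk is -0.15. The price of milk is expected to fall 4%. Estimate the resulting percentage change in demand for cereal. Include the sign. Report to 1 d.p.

%ΔQ ≈ ε × %ΔP of milk = -0.15 × (-4%) = 0.6%.
Demand for cereal rises by about 0.6%.

0.6%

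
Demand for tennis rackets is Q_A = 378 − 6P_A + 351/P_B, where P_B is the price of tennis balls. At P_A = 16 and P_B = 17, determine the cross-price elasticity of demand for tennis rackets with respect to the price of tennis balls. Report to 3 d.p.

-0.068

At P_A = 16 and P_B = 17: Q_A = 302.647.
∂Q_A/∂P_B = −351/P_B² = -1.2145.
ε = (∂Q_A/∂P_B)(P_B/Q_A) = -1.2145 × (17/302.647) ≈ -0.068.
ε < 0: complements.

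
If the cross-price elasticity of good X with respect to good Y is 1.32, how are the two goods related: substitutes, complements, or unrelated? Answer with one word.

ε = 1.32 > 0, so a higher price of good Y raises demand for good X: substitutes.

substitutes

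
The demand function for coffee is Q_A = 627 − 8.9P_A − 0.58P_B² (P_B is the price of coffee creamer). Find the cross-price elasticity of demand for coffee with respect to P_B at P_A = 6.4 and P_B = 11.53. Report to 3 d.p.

At P_A = 6.4 and P_B = 11.53: Q_A = 492.934.
∂Q_A/∂P_B = -1.16P_B = -1.16(11.53) = -13.3748.
ε = (∂Q_A/∂P_B)(P_B/Q_A) = -13.3748 × (11.53/492.934) ≈ -0.313.

-0.313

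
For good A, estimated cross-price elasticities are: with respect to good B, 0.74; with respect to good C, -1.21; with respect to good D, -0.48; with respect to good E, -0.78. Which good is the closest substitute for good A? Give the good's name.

good B

Substitutes have ε > 0. Among the positive values, 0.74 (good B) is largest.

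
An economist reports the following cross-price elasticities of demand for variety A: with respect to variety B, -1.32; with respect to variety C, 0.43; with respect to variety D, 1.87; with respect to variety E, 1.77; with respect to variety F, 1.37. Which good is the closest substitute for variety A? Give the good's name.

variety D

Substitutes have ε > 0. Among the positive values, 1.87 (variety D) is largest.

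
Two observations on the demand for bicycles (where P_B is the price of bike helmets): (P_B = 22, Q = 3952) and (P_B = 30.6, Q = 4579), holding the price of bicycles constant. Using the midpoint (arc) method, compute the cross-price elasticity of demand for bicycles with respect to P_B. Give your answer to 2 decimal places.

0.45

ΔQ_A = 4579 − 3952 = 627; ΔP_B = 30.6 − 22 = 8.6.
Midpoints: Q̄_A = 4265.5, P̄_B = 26.30.
ε = (ΔQ_A/Q̄_A)/(ΔP_B/P̄_B) = (627/4265.5)/(8.6/26.30) ≈ 0.45.
ε > 0: bicycles and bike helmets are substitutes.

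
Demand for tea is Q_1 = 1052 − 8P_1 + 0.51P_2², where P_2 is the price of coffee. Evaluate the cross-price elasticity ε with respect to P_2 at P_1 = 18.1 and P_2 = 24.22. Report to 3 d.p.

0.496

At P_1 = 18.1 and P_2 = 24.22: Q_1 = 1206.370.
∂Q_1/∂P_2 = 1.02P_2 = 1.02(24.22) = 24.7044.
ε = (∂Q_1/∂P_2)(P_2/Q_1) = 24.7044 × (24.22/1206.370) ≈ 0.496.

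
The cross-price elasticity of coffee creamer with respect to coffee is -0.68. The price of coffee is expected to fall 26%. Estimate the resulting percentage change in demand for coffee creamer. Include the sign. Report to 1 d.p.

%ΔQ ≈ ε × %ΔP of coffee = -0.68 × (-26%) = 17.7%.
Demand for coffee creamer rises by about 17.7%.

17.7%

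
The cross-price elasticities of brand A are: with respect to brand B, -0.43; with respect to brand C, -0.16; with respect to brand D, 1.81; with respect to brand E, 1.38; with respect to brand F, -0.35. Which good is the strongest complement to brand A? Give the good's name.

brand B

Complements have ε < 0. The most negative value is -0.43 (brand B).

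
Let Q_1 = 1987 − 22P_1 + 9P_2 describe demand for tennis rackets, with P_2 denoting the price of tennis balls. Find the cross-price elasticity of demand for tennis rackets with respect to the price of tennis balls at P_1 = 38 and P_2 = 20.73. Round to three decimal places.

At P_1 = 38 and P_2 = 20.73: Q_1 = 1337.57.
∂Q_1/∂P_2 = 9.
ε = (∂Q_1/∂P_2)(P_2/Q_1) = 9 × (20.73/1337.57) ≈ 0.139.

0.139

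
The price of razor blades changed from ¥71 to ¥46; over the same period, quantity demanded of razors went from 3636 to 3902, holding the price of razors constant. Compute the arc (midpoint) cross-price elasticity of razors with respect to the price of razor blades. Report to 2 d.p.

ΔQ_A = 3902 − 3636 = 266; ΔP_B = 46 − 71 = -25.
Midpoints: Q̄_A = 3769.0, P̄_B = 58.50.
ε = (ΔQ_A/Q̄_A)/(ΔP_B/P̄_B) = (266/3769.0)/(-25/58.50) ≈ -0.17.

-0.17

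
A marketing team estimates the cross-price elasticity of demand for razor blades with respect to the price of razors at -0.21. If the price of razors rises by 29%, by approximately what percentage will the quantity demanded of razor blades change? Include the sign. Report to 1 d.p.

-6.1%

%ΔQ ≈ ε × %ΔP of razors = -0.21 × (29%) = -6.1%.
Demand for razor blades falls by about 6.1%.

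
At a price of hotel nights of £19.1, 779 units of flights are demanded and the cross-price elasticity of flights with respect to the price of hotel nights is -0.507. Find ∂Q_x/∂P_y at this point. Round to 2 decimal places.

-20.68

ε = (∂Q_x/∂P_y)·(P_y/Q_x) ⇒ ∂Q_x/∂P_y = ε·Q_x/P_y = -0.507 × 779/19.1 ≈ -20.68.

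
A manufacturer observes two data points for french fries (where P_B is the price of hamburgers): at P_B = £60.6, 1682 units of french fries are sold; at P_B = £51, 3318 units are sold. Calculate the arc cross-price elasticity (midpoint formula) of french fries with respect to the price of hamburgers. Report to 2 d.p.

-3.80

ΔQ_A = 3318 − 1682 = 1636; ΔP_B = 51 − 60.6 = -9.6.
Midpoints: Q̄_A = 2500.0, P̄_B = 55.80.
ε = (ΔQ_A/Q̄_A)/(ΔP_B/P̄_B) = (1636/2500.0)/(-9.6/55.80) ≈ -3.80.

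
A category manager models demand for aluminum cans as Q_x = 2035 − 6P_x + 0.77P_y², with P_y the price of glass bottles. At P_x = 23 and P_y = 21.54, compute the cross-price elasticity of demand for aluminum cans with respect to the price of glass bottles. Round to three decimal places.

0.317

At P_x = 23 and P_y = 21.54: Q_x = 2254.258.
∂Q_x/∂P_y = 1.54P_y = 1.54(21.54) = 33.1716.
ε = (∂Q_x/∂P_y)(P_y/Q_x) = 33.1716 × (21.54/2254.258) ≈ 0.317.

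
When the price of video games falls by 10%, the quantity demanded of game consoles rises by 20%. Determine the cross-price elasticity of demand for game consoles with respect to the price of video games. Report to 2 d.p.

ε = (%ΔQ of game consoles) / (%ΔP of video games) = (20%) / (-10%) ≈ -2.00.
Negative cross-price elasticity: complements.

-2.00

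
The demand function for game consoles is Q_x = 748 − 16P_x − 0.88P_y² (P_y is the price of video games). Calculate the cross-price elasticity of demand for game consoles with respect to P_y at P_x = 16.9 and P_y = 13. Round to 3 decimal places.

-0.904

At P_x = 16.9 and P_y = 13: Q_x = 328.88.
∂Q_x/∂P_y = -1.76P_y = -1.76(13) = -22.8800.
ε = (∂Q_x/∂P_y)(P_y/Q_x) = -22.8800 × (13/328.88) ≈ -0.904.
ε < 0: complements.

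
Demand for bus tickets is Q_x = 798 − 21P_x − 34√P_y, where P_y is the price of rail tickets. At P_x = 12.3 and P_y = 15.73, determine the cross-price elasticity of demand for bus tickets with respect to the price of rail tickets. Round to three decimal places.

At P_x = 12.3 and P_y = 15.73: Q_x = 404.852.
∂Q_x/∂P_y = -34/(2√P_y) = -34/(2√15.73) = -4.2863.
ε = (∂Q_x/∂P_y)(P_y/Q_x) = -4.2863 × (15.73/404.852) ≈ -0.167.
ε < 0: complements.

-0.167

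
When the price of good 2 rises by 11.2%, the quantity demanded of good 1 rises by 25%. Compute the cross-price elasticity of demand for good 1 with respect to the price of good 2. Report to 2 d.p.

ε = (%ΔQ of good 1) / (%ΔP of good 2) = (25%) / (11.2%) ≈ 2.23.
Positive cross-price elasticity: substitutes.

2.23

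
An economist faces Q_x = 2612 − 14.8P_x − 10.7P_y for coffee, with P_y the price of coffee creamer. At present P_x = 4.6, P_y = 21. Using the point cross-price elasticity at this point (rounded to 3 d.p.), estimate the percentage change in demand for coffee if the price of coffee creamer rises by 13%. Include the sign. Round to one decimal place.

-1.3%

At P_x = 4.6, P_y = 21: Q_x = 2319.22.
∂Q_x/∂P_y = -10.7.
ε = (∂Q_x/∂P_y)(P_y/Q_x) = -10.7000 × 21/2319.22 ≈ -0.097.
%ΔQ_x ≈ ε × %ΔP_y = -0.097 × (13%) = -1.3%.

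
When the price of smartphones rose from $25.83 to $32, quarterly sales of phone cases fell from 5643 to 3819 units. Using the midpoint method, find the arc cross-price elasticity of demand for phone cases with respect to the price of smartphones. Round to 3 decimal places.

-1.807

ΔQ_A = 3819 − 5643 = -1824; ΔP_B = 32 − 25.83 = 6.17.
Midpoints: Q̄_A = 4731.0, P̄_B = 28.91.
ε = (ΔQ_A/Q̄_A)/(ΔP_B/P̄_B) = (-1824/4731.0)/(6.17/28.91) ≈ -1.807.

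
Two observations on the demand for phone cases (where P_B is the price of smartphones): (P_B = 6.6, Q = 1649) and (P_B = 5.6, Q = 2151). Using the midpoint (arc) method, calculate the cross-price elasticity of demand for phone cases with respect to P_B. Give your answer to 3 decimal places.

-1.612

ΔQ_A = 2151 − 1649 = 502; ΔP_B = 5.6 − 6.6 = -1.
Midpoints: Q̄_A = 1900.0, P̄_B = 6.10.
ε = (ΔQ_A/Q̄_A)/(ΔP_B/P̄_B) = (502/1900.0)/(-1/6.10) ≈ -1.612.
ε < 0: phone cases and smartphones are complements.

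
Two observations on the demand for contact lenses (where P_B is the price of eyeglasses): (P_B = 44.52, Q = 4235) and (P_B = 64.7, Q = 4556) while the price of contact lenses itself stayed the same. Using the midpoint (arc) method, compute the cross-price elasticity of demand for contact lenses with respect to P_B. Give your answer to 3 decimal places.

0.198

ΔQ_A = 4556 − 4235 = 321; ΔP_B = 64.7 − 44.52 = 20.18.
Midpoints: Q̄_A = 4395.5, P̄_B = 54.61.
ε = (ΔQ_A/Q̄_A)/(ΔP_B/P̄_B) = (321/4395.5)/(20.18/54.61) ≈ 0.198.
ε > 0: contact lenses and eyeglasses are substitutes.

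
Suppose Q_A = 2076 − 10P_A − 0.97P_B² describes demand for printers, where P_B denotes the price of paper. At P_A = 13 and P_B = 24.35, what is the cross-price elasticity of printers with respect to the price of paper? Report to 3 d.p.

-0.839

At P_A = 13 and P_B = 24.35: Q_A = 1370.865.
∂Q_A/∂P_B = -1.94P_B = -1.94(24.35) = -47.2390.
ε = (∂Q_A/∂P_B)(P_B/Q_A) = -47.2390 × (24.35/1370.865) ≈ -0.839.
ε < 0: complements.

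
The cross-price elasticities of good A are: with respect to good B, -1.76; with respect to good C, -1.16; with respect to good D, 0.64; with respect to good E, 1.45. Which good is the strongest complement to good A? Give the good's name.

Complements have ε < 0. The most negative value is -1.76 (good B).

good B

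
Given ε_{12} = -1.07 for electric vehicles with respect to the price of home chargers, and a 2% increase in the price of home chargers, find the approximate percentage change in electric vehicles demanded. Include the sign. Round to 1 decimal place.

%ΔQ ≈ ε × %ΔP of home chargers = -1.07 × (2%) = -2.1%.

-2.1%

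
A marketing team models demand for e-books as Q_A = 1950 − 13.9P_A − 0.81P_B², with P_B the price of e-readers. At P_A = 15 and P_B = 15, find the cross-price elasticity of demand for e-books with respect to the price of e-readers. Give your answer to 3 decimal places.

At P_A = 15 and P_B = 15: Q_A = 1559.25.
∂Q_A/∂P_B = -1.62P_B = -1.62(15) = -24.3000.
ε = (∂Q_A/∂P_B)(P_B/Q_A) = -24.3000 × (15/1559.25) ≈ -0.234.

-0.234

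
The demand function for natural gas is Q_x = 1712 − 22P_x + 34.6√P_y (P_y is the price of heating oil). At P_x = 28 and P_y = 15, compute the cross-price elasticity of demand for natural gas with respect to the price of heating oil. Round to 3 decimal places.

0.054

At P_x = 28 and P_y = 15: Q_x = 1230.005.
∂Q_x/∂P_y = 34.6/(2√P_y) = 34.6/(2√15) = 4.4668.
ε = (∂Q_x/∂P_y)(P_y/Q_x) = 4.4668 × (15/1230.005) ≈ 0.054.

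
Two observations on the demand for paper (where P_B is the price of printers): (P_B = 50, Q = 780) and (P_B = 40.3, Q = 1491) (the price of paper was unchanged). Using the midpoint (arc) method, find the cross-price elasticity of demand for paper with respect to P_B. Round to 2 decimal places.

-2.91

ΔQ_A = 1491 − 780 = 711; ΔP_B = 40.3 − 50 = -9.7.
Midpoints: Q̄_A = 1135.5, P̄_B = 45.15.
ε = (ΔQ_A/Q̄_A)/(ΔP_B/P̄_B) = (711/1135.5)/(-9.7/45.15) ≈ -2.91.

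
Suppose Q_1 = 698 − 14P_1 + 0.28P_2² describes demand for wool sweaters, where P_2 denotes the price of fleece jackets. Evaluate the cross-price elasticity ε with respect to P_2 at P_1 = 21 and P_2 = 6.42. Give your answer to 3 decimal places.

At P_1 = 21 and P_2 = 6.42: Q_1 = 415.541.
∂Q_1/∂P_2 = 0.56P_2 = 0.56(6.42) = 3.5952.
ε = (∂Q_1/∂P_2)(P_2/Q_1) = 3.5952 × (6.42/415.541) ≈ 0.056.
ε > 0: substitutes.

0.056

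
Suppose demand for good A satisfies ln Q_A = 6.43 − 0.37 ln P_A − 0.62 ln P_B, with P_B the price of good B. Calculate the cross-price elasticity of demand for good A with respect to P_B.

-0.62

In a log-linear (constant-elasticity) demand function, the coefficient on ln P_B is the cross-price elasticity.
ε = -0.62. Negative, so good A and good B are complements.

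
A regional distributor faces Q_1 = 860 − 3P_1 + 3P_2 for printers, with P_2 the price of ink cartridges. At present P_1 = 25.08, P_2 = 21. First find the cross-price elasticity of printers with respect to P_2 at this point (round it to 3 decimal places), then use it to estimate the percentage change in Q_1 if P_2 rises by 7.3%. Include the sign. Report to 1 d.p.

At P_1 = 25.08, P_2 = 21: Q_1 = 847.76.
∂Q_1/∂P_2 = 3.
ε = (∂Q_1/∂P_2)(P_2/Q_1) = 3.0000 × 21/847.76 ≈ 0.074.
%ΔQ_1 ≈ ε × %ΔP_2 = 0.074 × (7.3%) = 0.5%.

0.5%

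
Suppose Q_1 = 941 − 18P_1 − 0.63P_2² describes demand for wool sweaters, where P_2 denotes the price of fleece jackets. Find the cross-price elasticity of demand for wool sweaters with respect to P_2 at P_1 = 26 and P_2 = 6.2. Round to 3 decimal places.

-0.108

At P_1 = 26 and P_2 = 6.2: Q_1 = 448.783.
∂Q_1/∂P_2 = -1.26P_2 = -1.26(6.2) = -7.8120.
ε = (∂Q_1/∂P_2)(P_2/Q_1) = -7.8120 × (6.2/448.783) ≈ -0.108.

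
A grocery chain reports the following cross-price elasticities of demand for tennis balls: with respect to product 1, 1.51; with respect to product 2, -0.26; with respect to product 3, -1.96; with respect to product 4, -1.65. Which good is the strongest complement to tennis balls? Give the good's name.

Complements have ε < 0. The most negative value is -1.96 (product 3).

product 3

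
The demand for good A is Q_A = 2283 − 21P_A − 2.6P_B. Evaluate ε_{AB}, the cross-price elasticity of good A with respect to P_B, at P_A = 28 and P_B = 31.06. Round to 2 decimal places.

At P_A = 28 and P_B = 31.06: Q_A = 1614.244.
∂Q_A/∂P_B = -2.6.
ε = (∂Q_A/∂P_B)(P_B/Q_A) = -2.6 × (31.06/1614.244) ≈ -0.05.
Since ε < 0, good A and good B are complements.

-0.05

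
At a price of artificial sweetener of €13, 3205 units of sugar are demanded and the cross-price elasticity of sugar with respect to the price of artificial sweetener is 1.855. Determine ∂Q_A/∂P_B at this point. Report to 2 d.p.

457.33

ε = (∂Q_A/∂P_B)·(P_B/Q_A) ⇒ ∂Q_A/∂P_B = ε·Q_A/P_B = 1.855 × 3205/13 ≈ 457.33.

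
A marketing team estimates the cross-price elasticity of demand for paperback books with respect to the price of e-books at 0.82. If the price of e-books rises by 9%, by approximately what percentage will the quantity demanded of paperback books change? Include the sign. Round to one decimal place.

7.4%

%ΔQ ≈ ε × %ΔP of e-books = 0.82 × (9%) = 7.4%.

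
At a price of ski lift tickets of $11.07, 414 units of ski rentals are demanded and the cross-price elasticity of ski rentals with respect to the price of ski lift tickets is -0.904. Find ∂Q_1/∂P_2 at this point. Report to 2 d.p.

-33.81

ε = (∂Q_1/∂P_2)·(P_2/Q_1) ⇒ ∂Q_1/∂P_2 = ε·Q_1/P_2 = -0.904 × 414/11.07 ≈ -33.81.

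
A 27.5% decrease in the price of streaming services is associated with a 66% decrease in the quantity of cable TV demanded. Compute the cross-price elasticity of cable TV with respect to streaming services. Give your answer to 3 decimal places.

2.400

ε = (%ΔQ of cable TV) / (%ΔP of streaming services) = (-66%) / (-27.5%) ≈ 2.400.
Positive cross-price elasticity: substitutes.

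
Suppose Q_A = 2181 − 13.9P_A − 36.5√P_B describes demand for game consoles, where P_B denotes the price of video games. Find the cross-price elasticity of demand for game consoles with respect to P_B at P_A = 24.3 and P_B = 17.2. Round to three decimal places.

At P_A = 24.3 and P_B = 17.2: Q_A = 1691.854.
∂Q_A/∂P_B = -36.5/(2√P_B) = -36.5/(2√17.2) = -4.4005.
ε = (∂Q_A/∂P_B)(P_B/Q_A) = -4.4005 × (17.2/1691.854) ≈ -0.045.

-0.045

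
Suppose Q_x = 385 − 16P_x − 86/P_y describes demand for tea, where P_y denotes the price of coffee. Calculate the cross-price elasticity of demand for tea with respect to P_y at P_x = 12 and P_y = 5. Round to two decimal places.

At P_x = 12 and P_y = 5: Q_x = 175.8.
∂Q_x/∂P_y = 86/P_y² = 3.4400.
ε = (∂Q_x/∂P_y)(P_y/Q_x) = 3.4400 × (5/175.8) ≈ 0.10.
ε > 0: substitutes.

0.10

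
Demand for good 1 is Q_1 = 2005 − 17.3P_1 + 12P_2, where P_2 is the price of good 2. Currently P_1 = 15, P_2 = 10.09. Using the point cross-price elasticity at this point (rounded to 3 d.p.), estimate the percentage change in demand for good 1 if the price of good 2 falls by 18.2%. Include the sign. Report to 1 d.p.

-1.2%

At P_1 = 15, P_2 = 10.09: Q_1 = 1866.58.
∂Q_1/∂P_2 = 12.
ε = (∂Q_1/∂P_2)(P_2/Q_1) = 12.0000 × 10.09/1866.58 ≈ 0.065.
%ΔQ_1 ≈ ε × %ΔP_2 = 0.065 × (-18.2%) = -1.2%.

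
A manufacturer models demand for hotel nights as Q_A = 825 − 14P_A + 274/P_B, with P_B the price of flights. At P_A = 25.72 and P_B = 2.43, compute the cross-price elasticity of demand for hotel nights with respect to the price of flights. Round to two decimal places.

At P_A = 25.72 and P_B = 2.43: Q_A = 577.677.
∂Q_A/∂P_B = −274/P_B² = -46.4021.
ε = (∂Q_A/∂P_B)(P_B/Q_A) = -46.4021 × (2.43/577.677) ≈ -0.20.

-0.20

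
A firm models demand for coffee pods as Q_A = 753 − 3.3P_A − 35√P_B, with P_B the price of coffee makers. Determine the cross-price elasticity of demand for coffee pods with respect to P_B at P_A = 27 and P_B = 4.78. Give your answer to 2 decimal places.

At P_A = 27 and P_B = 4.78: Q_A = 587.379.
∂Q_A/∂P_B = -35/(2√P_B) = -35/(2√4.78) = -8.0043.
ε = (∂Q_A/∂P_B)(P_B/Q_A) = -8.0043 × (4.78/587.379) ≈ -0.07.

-0.07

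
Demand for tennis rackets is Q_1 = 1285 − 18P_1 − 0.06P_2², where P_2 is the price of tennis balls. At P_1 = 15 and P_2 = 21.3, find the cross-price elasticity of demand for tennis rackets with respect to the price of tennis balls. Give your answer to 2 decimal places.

At P_1 = 15 and P_2 = 21.3: Q_1 = 987.779.
∂Q_1/∂P_2 = -0.12P_2 = -0.12(21.3) = -2.5560.
ε = (∂Q_1/∂P_2)(P_2/Q_1) = -2.5560 × (21.3/987.779) ≈ -0.06.

-0.06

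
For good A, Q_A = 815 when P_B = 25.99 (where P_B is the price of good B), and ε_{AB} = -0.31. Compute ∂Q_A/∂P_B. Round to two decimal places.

ε = (∂Q_A/∂P_B)·(P_B/Q_A) ⇒ ∂Q_A/∂P_B = ε·Q_A/P_B = -0.31 × 815/25.99 ≈ -9.72.

-9.72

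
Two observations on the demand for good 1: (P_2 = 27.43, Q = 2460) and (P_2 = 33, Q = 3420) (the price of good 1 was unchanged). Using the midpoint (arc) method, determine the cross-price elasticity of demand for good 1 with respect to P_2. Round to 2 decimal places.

1.77

ΔQ_1 = 3420 − 2460 = 960; ΔP_2 = 33 − 27.43 = 5.57.
Midpoints: Q̄_1 = 2940.0, P̄_2 = 30.21.
ε = (ΔQ_1/Q̄_1)/(ΔP_2/P̄_2) = (960/2940.0)/(5.57/30.21) ≈ 1.77.
ε > 0: good 1 and good 2 are substitutes.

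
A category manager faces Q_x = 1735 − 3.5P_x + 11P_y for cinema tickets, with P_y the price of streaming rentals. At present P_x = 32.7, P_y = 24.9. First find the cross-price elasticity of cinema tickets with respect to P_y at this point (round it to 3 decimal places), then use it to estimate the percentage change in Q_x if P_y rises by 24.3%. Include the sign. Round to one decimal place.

At P_x = 32.7, P_y = 24.9: Q_x = 1894.45.
∂Q_x/∂P_y = 11.
ε = (∂Q_x/∂P_y)(P_y/Q_x) = 11.0000 × 24.9/1894.45 ≈ 0.145.
%ΔQ_x ≈ ε × %ΔP_y = 0.145 × (24.3%) = 3.5%.

3.5%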